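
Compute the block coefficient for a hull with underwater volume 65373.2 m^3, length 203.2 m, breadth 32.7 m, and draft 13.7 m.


Formula: Cb = V / (L * B * T)
Step 1 — L * B * T = 203.2 * 32.7 * 13.7 = 91031.568 m^3
Step 2 — Cb = 65373.2 / 91031.568 ≈ 0.71814 (5 s.f.)

0.71814


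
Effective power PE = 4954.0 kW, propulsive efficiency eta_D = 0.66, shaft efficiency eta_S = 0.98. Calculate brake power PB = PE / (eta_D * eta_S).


Formula: PB = PE / (eta_D * eta_S)
Step 1 — combined efficiency = eta_D * eta_S = 0.66 * 0.98 = 0.6468
Step 2 — PB = 4954.0 / 0.6468 ≈ 7659.2 kW (5 s.f.)

7659.2 kW


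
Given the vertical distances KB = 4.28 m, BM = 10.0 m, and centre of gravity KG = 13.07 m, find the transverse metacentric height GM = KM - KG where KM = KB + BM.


Formula: GM = KB + BM - KG
Step 1 — KM = KB + BM = 4.28 + 10.0 = 14.28 m
Step 2 — GM = KM - KG = 14.28 - 13.07 = 1.21 m

1.21 m


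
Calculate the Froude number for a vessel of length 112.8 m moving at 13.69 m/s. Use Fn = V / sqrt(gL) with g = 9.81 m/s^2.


Formula: Fn = V / sqrt(g * L)
Step 1 — g * L = 9.81 * 112.8 = 1106.568
Step 2 — sqrt(g * L) = sqrt(1106.568) = 33.265117
Step 3 — Fn = 13.69 / 33.265117 ≈ 0.41154 (5 s.f.)

0.41154


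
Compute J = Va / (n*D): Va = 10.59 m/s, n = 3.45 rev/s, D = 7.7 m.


Formula: J = Va / (n * D)
Step 1 — n * D = 3.45 * 7.7 = 26.565
Step 2 — J = 10.59 / 26.565 ≈ 0.39864 (5 s.f.)

0.39864


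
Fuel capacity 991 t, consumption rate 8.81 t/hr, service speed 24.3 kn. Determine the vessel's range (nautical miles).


Formula: endurance = fuel / rate; range = endurance * speed
Step 1 — endurance = 991 / 8.81 = 112.4858 hours
Step 2 — range = 112.4858 * 24.3 ≈ 2733.4 nautical miles (5 s.f.)

2733.4 NM


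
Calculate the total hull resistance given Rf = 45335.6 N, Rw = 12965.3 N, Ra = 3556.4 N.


Formula: Rt = Rf + Rw + Ra
Substituting: Rt = 45335.6 + 12965.3 + 3556.4
Result: Rt = 61857.3 N

61857.3 N


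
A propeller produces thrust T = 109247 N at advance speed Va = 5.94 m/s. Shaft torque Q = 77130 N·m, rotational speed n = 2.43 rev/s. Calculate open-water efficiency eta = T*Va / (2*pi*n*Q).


Formula: eta = T * Va / (2 * pi * n * Q)
Step 1 — numerator = T * Va = 109247 * 5.94 = 648927.18
Step 2 — 2 * pi * n = 2 * pi * 2.43 = 15.26814
Step 3 — denominator = 15.26814 * 77130 = 1177631.64
Step 4 — eta = 648927.18 / 1177631.64 ≈ 0.55104 (5 s.f.)

0.55104


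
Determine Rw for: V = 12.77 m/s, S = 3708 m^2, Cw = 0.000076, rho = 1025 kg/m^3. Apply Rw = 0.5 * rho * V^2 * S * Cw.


Formula: Rw = 0.5 * rho * V^2 * S * Cw
Step 1 — V^2 = 12.77^2 = 163.0729
Step 2 — 0.5 * rho * V^2 = 0.5 * 1025 * 163.0729 = 83574.86125
Step 3 — Rw = 83574.86125 * 3708 * 0.000076 ≈ 23552 N (5 s.f.)

23552 N


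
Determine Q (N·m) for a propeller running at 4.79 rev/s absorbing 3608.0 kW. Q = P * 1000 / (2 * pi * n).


Formula: Q = P_W / (2 * pi * n)
Step 1 — P_W = 3608.0 kW * 1000 = 3608000.0 W
Step 2 — 2 * pi * n = 2 * pi * 4.79 = 30.096458
Step 3 — Q = 3608000.0 / 30.096458 ≈ 119880 N·m (5 s.f.)

119880 N·m


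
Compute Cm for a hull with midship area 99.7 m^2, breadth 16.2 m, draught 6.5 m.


Formula: Cm = Am / (B * T)
Step 1 — B * T = 16.2 * 6.5 = 105.3 m^2
Step 2 — Cm = 99.7 / 105.3 ≈ 0.94682 (5 s.f.)

0.94682


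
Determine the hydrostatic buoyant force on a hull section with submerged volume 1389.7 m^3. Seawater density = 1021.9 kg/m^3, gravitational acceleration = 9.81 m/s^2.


Formula: Fb = rho * g * V
Substituting: Fb = 1021.9 * 9.81 * 1389.7
Intermediate: 1021.9 * 9.81 = 10024.839
Result: Fb = 10024.839 * 1389.7 ≈ 13932000 N (5 s.f.)

13932000 N


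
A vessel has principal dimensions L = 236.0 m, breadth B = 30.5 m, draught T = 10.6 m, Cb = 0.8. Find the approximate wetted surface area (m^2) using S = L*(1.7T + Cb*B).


Formula: S = 1.7*L*T + V/T with V = Cb*L*B*T, i.e. S = L * (1.7*T + Cb*B)
Step 1 — 1.7*T = 1.7 * 10.6 = 18.02 m
Step 2 — Cb*B = 0.8 * 30.5 = 24.4 m
Step 3 — 1.7*T + Cb*B = 18.02 + 24.4 = 42.42 m
Step 4 — S = 236.0 * 42.42 ≈ 10011 m^2 (5 s.f.)

10011 m^2


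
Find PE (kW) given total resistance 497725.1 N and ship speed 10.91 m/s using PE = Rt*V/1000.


Formula: PE = Rt * V / 1000 (kW)
Step 1 — PE (W) = 497725.1 * 10.91 = 5430180.841 W
Step 2 — PE (kW) = 5430180.841 / 1000 ≈ 5430.2 kW (5 s.f.)

5430.2 kW


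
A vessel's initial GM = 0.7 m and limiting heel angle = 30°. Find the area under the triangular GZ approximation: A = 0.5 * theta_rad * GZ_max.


Formula: GZ_max = GM * sin(theta); Area = 0.5 * theta_rad * GZ_max
Step 1 — GZ_max = 0.7 * sin(30°) = 0.7 * 0.5 = 0.35 m
Step 2 — theta_rad = 30 * pi/180 = 0.523599 rad
Step 3 — Area = 0.5 * 0.523599 * 0.35 ≈ 0.091630 m·rad (5 s.f.)

0.091630 m·rad


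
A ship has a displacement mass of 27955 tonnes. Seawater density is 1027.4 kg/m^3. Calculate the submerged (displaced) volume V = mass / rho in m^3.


Formula: V = mass / rho
Step 1 — convert tonnes to kg: 27955 t * 1000 = 27955000 kg
Step 2 — V = 27955000 / 1027.4 ≈ 27209 m^3 (5 s.f.)

27209 m^3


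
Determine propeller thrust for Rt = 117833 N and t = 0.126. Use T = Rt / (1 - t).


Formula: T = Rt / (1 - t)
Step 1 — (1 - t) = 1 - 0.126 = 0.874
Step 2 — T = 117833 / 0.874 ≈ 134820 N (5 s.f.)

134820 N


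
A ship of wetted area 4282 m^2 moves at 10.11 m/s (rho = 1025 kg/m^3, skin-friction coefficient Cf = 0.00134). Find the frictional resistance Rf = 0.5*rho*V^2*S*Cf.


Formula: Rf = 0.5 * rho * V^2 * S * Cf
Step 1 — V^2 = 10.11^2 = 102.2121
Step 2 — 0.5 * rho * V^2 = 0.5 * 1025 * 102.2121 = 52383.70125
Step 3 — Rf = 52383.70125 * 4282 * 0.00134 ≈ 300570 N (5 s.f.)

300570 N


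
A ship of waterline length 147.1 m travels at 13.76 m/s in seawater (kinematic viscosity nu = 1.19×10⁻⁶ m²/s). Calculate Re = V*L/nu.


Formula: Re = V * L / nu
Step 1 — V * L = 13.76 * 147.1 = 2024.096 m^2/s
Step 2 — Re = 2024.096 / 1.19e-6 = 1.70e+09

1.70e+09


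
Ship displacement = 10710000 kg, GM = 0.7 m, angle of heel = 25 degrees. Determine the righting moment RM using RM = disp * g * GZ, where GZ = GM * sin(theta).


Formula: GZ = GM * sin(theta); RM = disp * g * GZ
Step 1 — GZ = 0.7 * sin(25°) = 0.7 * 0.422618 = 0.295833 m
Step 2 — RM = 10710000 * 9.81 * 0.295833 ≈ 31082000 N·m (5 s.f.)

31082000 N·m


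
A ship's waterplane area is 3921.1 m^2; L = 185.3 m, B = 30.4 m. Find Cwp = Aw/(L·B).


Formula: Cwp = Aw / (L * B)
Step 1 — L * B = 185.3 * 30.4 = 5633.12 m^2
Step 2 — Cwp = 3921.1 / 5633.12 ≈ 0.69608 (5 s.f.)

0.69608


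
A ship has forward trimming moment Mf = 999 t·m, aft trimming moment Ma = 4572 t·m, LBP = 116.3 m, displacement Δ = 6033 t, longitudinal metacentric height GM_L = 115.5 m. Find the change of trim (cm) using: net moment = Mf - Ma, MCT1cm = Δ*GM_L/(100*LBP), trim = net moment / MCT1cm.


Formula: net trimming moment = Mf - Ma; MCT1cm = Δ*GM_L/(100*LBP); trim = net moment / MCT1cm
Step 1 — net trimming moment = 999 - 4572 = -3573 t·m
Step 2 — MCT1cm = 6033 * 115.5 / (100 * 116.3) = 59.915 t·m/cm
Step 3 — trim = -3573 / 59.915 ≈ -59.634 cm (5 s.f.)

-59.634 cm


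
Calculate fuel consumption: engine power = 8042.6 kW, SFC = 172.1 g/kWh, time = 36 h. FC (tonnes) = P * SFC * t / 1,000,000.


Formula: FC (tonnes) = P * SFC * t / 1,000,000
Step 1 — P * SFC * t = 8042.6 * 172.1 * 36 = 49828732.56 g
Step 2 — FC (tonnes) = 49828732.56 / 1,000,000 ≈ 49.829 tonnes (5 s.f.)

49.829 tonnes


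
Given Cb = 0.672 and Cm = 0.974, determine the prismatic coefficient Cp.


Formula: Cp = Cb / Cm
Substituting: Cp = 0.672 / 0.974
Result: Cp ≈ 0.68994 (5 s.f.)

0.68994


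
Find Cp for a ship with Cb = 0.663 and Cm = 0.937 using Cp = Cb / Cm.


Formula: Cp = Cb / Cm
Substituting: Cp = 0.663 / 0.937
Result: Cp ≈ 0.70758 (5 s.f.)

0.70758


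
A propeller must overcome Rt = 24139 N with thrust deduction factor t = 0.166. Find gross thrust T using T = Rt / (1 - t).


Formula: T = Rt / (1 - t)
Step 1 — (1 - t) = 1 - 0.166 = 0.834
Step 2 — T = 24139 / 0.834 ≈ 28944 N (5 s.f.)

28944 N


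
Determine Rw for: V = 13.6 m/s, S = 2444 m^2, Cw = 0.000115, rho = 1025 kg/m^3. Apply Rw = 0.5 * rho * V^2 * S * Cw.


Formula: Rw = 0.5 * rho * V^2 * S * Cw
Step 1 — V^2 = 13.6^2 = 184.96
Step 2 — 0.5 * rho * V^2 = 0.5 * 1025 * 184.96 = 94792.0
Step 3 — Rw = 94792.0 * 2444 * 0.000115 ≈ 26642 N (5 s.f.)

26642 N


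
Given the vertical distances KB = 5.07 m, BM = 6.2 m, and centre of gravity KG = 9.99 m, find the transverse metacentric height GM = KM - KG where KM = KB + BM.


Formula: GM = KB + BM - KG
Step 1 — KM = KB + BM = 5.07 + 6.2 = 11.27 m
Step 2 — GM = KM - KG = 11.27 - 9.99 = 1.28 m

1.28 m


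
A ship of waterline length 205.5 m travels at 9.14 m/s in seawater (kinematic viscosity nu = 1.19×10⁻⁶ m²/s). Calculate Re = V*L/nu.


Formula: Re = V * L / nu
Step 1 — V * L = 9.14 * 205.5 = 1878.27 m^2/s
Step 2 — Re = 1878.27 / 1.19e-6 = 1.58e+09

1.58e+09


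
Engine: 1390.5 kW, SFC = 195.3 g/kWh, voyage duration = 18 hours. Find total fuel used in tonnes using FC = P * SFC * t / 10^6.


Formula: FC (tonnes) = P * SFC * t / 1,000,000
Step 1 — P * SFC * t = 1390.5 * 195.3 * 18 = 4888163.7 g
Step 2 — FC (tonnes) = 4888163.7 / 1,000,000 ≈ 4.8882 tonnes (5 s.f.)

4.8882 tonnes


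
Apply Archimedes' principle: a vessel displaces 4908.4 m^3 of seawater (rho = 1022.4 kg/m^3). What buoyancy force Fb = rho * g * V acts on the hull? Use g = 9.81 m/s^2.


Formula: Fb = rho * g * V
Substituting: Fb = 1022.4 * 9.81 * 4908.4
Intermediate: 1022.4 * 9.81 = 10029.744
Result: Fb = 10029.744 * 4908.4 ≈ 49230000 N (5 s.f.)

49230000 N


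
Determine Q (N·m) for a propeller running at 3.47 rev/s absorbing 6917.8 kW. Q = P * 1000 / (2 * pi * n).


Formula: Q = P_W / (2 * pi * n)
Step 1 — P_W = 6917.8 kW * 1000 = 6917800.0 W
Step 2 — 2 * pi * n = 2 * pi * 3.47 = 21.802653
Step 3 — Q = 6917800.0 / 21.802653 ≈ 317290 N·m (5 s.f.)

317290 N·m


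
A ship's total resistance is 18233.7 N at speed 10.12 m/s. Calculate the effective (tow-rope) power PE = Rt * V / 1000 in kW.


Formula: PE = Rt * V / 1000 (kW)
Step 1 — PE (W) = 18233.7 * 10.12 = 184525.044 W
Step 2 — PE (kW) = 184525.044 / 1000 ≈ 184.53 kW (5 s.f.)

184.53 kW


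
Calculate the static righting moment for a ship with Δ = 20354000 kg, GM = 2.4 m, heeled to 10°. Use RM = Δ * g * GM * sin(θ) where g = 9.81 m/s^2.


Formula: GZ = GM * sin(theta); RM = disp * g * GZ
Step 1 — GZ = 2.4 * sin(10°) = 2.4 * 0.173648 = 0.416755 m
Step 2 — RM = 20354000 * 9.81 * 0.416755 ≈ 83215000 N·m (5 s.f.)

83215000 N·m


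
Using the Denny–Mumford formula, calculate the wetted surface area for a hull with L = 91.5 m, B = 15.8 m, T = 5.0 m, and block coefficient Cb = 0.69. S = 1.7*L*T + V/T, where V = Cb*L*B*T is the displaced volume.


Formula: S = 1.7*L*T + V/T with V = Cb*L*B*T, i.e. S = L * (1.7*T + Cb*B)
Step 1 — 1.7*T = 1.7 * 5.0 = 8.5 m
Step 2 — Cb*B = 0.69 * 15.8 = 10.902 m
Step 3 — 1.7*T + Cb*B = 8.5 + 10.902 = 19.402 m
Step 4 — S = 91.5 * 19.402 ≈ 1775.3 m^2 (5 s.f.)

1775.3 m^2


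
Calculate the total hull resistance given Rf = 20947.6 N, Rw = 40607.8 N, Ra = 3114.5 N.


Formula: Rt = Rf + Rw + Ra
Substituting: Rt = 20947.6 + 40607.8 + 3114.5
Result: Rt = 64669.9 N

64669.9 N


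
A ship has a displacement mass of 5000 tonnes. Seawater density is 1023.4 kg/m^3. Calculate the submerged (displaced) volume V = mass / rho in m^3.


Formula: V = mass / rho
Step 1 — convert tonnes to kg: 5000 t * 1000 = 5000000 kg
Step 2 — V = 5000000 / 1023.4 ≈ 4885.7 m^3 (5 s.f.)

4885.7 m^3


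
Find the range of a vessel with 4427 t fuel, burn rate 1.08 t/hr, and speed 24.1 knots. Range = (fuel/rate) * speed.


Formula: endurance = fuel / rate; range = endurance * speed
Step 1 — endurance = 4427 / 1.08 = 4099.0741 hours
Step 2 — range = 4099.0741 * 24.1 ≈ 98788 nautical miles (5 s.f.)

98788 NM


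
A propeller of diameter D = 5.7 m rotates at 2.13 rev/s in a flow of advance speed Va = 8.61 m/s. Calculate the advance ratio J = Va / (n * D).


Formula: J = Va / (n * D)
Step 1 — n * D = 2.13 * 5.7 = 12.141
Step 2 — J = 8.61 / 12.141 ≈ 0.70917 (5 s.f.)

0.70917


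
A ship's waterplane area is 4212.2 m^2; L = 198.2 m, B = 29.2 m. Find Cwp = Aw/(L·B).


Formula: Cwp = Aw / (L * B)
Step 1 — L * B = 198.2 * 29.2 = 5787.44 m^2
Step 2 — Cwp = 4212.2 / 5787.44 ≈ 0.72782 (5 s.f.)

0.72782


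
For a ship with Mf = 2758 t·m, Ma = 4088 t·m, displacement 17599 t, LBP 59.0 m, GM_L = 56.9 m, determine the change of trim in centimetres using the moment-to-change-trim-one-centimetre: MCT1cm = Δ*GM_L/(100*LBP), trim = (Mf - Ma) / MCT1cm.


Formula: net trimming moment = Mf - Ma; MCT1cm = Δ*GM_L/(100*LBP); trim = net moment / MCT1cm
Step 1 — net trimming moment = 2758 - 4088 = -1330 t·m
Step 2 — MCT1cm = 17599 * 56.9 / (100 * 59.0) = 169.7259 t·m/cm
Step 3 — trim = -1330 / 169.7259 ≈ -7.8362 cm (5 s.f.)

-7.8362 cm


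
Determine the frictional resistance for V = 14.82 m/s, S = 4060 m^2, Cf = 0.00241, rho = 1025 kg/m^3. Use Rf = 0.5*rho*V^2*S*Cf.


Formula: Rf = 0.5 * rho * V^2 * S * Cf
Step 1 — V^2 = 14.82^2 = 219.6324
Step 2 — 0.5 * rho * V^2 = 0.5 * 1025 * 219.6324 = 112561.605
Step 3 — Rf = 112561.605 * 4060 * 0.00241 ≈ 1101400 N (5 s.f.)

1101400 N


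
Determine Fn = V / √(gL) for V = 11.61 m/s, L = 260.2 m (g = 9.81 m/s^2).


Formula: Fn = V / sqrt(g * L)
Step 1 — g * L = 9.81 * 260.2 = 2552.562
Step 2 — sqrt(g * L) = sqrt(2552.562) = 50.522886
Step 3 — Fn = 11.61 / 50.522886 ≈ 0.22980 (5 s.f.)

0.22980


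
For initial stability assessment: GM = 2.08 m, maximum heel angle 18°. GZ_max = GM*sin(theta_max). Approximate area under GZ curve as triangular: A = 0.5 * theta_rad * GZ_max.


Formula: GZ_max = GM * sin(theta); Area = 0.5 * theta_rad * GZ_max
Step 1 — GZ_max = 2.08 * sin(18°) = 2.08 * 0.309017 = 0.642755 m
Step 2 — theta_rad = 18 * pi/180 = 0.314159 rad
Step 3 — Area = 0.5 * 0.314159 * 0.642755 ≈ 0.10096 m·rad (5 s.f.)

0.10096 m·rad


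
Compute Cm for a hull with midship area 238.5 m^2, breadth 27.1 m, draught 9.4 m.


Formula: Cm = Am / (B * T)
Step 1 — B * T = 27.1 * 9.4 = 254.74 m^2
Step 2 — Cm = 238.5 / 254.74 ≈ 0.93625 (5 s.f.)

0.93625


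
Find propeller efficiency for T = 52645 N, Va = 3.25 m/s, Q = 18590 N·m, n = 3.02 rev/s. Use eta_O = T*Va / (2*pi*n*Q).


Formula: eta = T * Va / (2 * pi * n * Q)
Step 1 — numerator = T * Va = 52645 * 3.25 = 171096.25
Step 2 — 2 * pi * n = 2 * pi * 3.02 = 18.97522
Step 3 — denominator = 18.97522 * 18590 = 352749.34
Step 4 — eta = 171096.25 / 352749.34 ≈ 0.48504 (5 s.f.)

0.48504


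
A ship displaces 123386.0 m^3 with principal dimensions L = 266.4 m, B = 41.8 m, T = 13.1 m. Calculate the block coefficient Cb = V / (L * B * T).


Formula: Cb = V / (L * B * T)
Step 1 — L * B * T = 266.4 * 41.8 * 13.1 = 145875.312 m^3
Step 2 — Cb = 123386.0 / 145875.312 ≈ 0.84583 (5 s.f.)

0.84583


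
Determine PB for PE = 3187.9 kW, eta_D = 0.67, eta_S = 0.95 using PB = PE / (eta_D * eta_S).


Formula: PB = PE / (eta_D * eta_S)
Step 1 — combined efficiency = eta_D * eta_S = 0.67 * 0.95 = 0.6365
Step 2 — PB = 3187.9 / 0.6365 ≈ 5008.5 kW (5 s.f.)

5008.5 kW


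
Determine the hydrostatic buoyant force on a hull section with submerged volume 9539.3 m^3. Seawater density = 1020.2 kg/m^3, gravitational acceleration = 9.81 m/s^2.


Formula: Fb = rho * g * V
Substituting: Fb = 1020.2 * 9.81 * 9539.3
Intermediate: 1020.2 * 9.81 = 10008.162
Result: Fb = 10008.162 * 9539.3 ≈ 95471000 N (5 s.f.)

95471000 N


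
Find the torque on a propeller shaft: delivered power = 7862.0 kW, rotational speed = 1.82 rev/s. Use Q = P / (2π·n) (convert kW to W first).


Formula: Q = P_W / (2 * pi * n)
Step 1 — P_W = 7862.0 kW * 1000 = 7862000.0 W
Step 2 — 2 * pi * n = 2 * pi * 1.82 = 11.435397
Step 3 — Q = 7862000.0 / 11.435397 ≈ 687510 N·m (5 s.f.)

687510 N·m


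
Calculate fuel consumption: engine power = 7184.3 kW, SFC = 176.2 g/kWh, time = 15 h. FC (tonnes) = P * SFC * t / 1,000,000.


Formula: FC (tonnes) = P * SFC * t / 1,000,000
Step 1 — P * SFC * t = 7184.3 * 176.2 * 15 = 18988104.9 g
Step 2 — FC (tonnes) = 18988104.9 / 1,000,000 ≈ 18.988 tonnes (5 s.f.)

18.988 tonnes


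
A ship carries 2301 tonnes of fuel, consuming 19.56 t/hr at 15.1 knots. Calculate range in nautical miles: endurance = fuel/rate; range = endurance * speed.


Formula: endurance = fuel / rate; range = endurance * speed
Step 1 — endurance = 2301 / 19.56 = 117.638 hours
Step 2 — range = 117.638 * 15.1 ≈ 1776.3 nautical miles (5 s.f.)

1776.3 NM


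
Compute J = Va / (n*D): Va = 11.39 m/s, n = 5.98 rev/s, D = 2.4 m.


Formula: J = Va / (n * D)
Step 1 — n * D = 5.98 * 2.4 = 14.352
Step 2 — J = 11.39 / 14.352 ≈ 0.79362 (5 s.f.)

0.79362


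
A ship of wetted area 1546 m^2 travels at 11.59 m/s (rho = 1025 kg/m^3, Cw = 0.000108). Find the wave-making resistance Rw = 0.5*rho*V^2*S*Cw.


Formula: Rw = 0.5 * rho * V^2 * S * Cw
Step 1 — V^2 = 11.59^2 = 134.3281
Step 2 — 0.5 * rho * V^2 = 0.5 * 1025 * 134.3281 = 68843.15125
Step 3 — Rw = 68843.15125 * 1546 * 0.000108 ≈ 11495 N (5 s.f.)

11495 N


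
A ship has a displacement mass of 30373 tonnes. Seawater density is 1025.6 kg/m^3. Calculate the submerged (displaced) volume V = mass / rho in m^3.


Formula: V = mass / rho
Step 1 — convert tonnes to kg: 30373 t * 1000 = 30373000 kg
Step 2 — V = 30373000 / 1025.6 ≈ 29615 m^3 (5 s.f.)

29615 m^3


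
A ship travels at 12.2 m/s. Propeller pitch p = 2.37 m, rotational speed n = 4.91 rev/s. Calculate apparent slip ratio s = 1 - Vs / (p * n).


Formula: s = 1 - Vs / (p * n)
Step 1 — p * n = 2.37 * 4.91 = 11.6367
Step 2 — Vs / (p*n) = 12.2 / 11.6367 = 1.048407 (6 d.p.)
Step 3 — s = 1 - 1.048407 = -0.048407

-0.048407


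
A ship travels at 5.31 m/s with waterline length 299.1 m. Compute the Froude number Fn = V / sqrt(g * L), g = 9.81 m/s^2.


Formula: Fn = V / sqrt(g * L)
Step 1 — g * L = 9.81 * 299.1 = 2934.171
Step 2 — sqrt(g * L) = sqrt(2934.171) = 54.167989
Step 3 — Fn = 5.31 / 54.167989 ≈ 0.098028 (5 s.f.)

0.098028


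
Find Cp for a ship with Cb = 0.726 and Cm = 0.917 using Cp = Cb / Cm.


Formula: Cp = Cb / Cm
Substituting: Cp = 0.726 / 0.917
Result: Cp ≈ 0.79171 (5 s.f.)

0.79171


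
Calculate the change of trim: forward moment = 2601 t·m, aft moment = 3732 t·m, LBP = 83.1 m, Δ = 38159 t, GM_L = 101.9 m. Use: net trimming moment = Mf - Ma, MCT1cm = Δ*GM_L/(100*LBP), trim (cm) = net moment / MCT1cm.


Formula: net trimming moment = Mf - Ma; MCT1cm = Δ*GM_L/(100*LBP); trim = net moment / MCT1cm
Step 1 — net trimming moment = 2601 - 3732 = -1131 t·m
Step 2 — MCT1cm = 38159 * 101.9 / (100 * 83.1) = 467.9184 t·m/cm
Step 3 — trim = -1131 / 467.9184 ≈ -2.4171 cm (5 s.f.)

-2.4171 cm


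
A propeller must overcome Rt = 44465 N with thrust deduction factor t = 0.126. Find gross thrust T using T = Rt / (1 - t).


Formula: T = Rt / (1 - t)
Step 1 — (1 - t) = 1 - 0.126 = 0.874
Step 2 — T = 44465 / 0.874 ≈ 50875 N (5 s.f.)

50875 N


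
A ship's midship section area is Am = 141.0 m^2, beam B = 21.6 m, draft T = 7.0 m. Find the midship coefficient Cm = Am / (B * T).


Formula: Cm = Am / (B * T)
Step 1 — B * T = 21.6 * 7.0 = 151.2 m^2
Step 2 — Cm = 141.0 / 151.2 ≈ 0.93254 (5 s.f.)

0.93254


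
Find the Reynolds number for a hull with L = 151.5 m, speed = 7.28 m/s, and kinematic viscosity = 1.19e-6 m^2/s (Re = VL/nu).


Formula: Re = V * L / nu
Step 1 — V * L = 7.28 * 151.5 = 1102.92 m^2/s
Step 2 — Re = 1102.92 / 1.19e-6 = 9.27e+08

9.27e+08


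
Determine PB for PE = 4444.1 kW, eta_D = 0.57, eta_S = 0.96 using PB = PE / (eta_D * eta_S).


Formula: PB = PE / (eta_D * eta_S)
Step 1 — combined efficiency = eta_D * eta_S = 0.57 * 0.96 = 0.5472
Step 2 — PB = 4444.1 / 0.5472 ≈ 8121.5 kW (5 s.f.)

8121.5 kW


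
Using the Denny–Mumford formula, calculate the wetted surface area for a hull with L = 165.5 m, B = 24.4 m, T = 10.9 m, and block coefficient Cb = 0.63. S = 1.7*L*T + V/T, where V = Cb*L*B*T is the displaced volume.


Formula: S = 1.7*L*T + V/T with V = Cb*L*B*T, i.e. S = L * (1.7*T + Cb*B)
Step 1 — 1.7*T = 1.7 * 10.9 = 18.53 m
Step 2 — Cb*B = 0.63 * 24.4 = 15.372 m
Step 3 — 1.7*T + Cb*B = 18.53 + 15.372 = 33.902 m
Step 4 — S = 165.5 * 33.902 ≈ 5610.8 m^2 (5 s.f.)

5610.8 m^2


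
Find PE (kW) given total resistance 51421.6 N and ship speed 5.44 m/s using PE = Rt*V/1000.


Formula: PE = Rt * V / 1000 (kW)
Step 1 — PE (W) = 51421.6 * 5.44 = 279733.504 W
Step 2 — PE (kW) = 279733.504 / 1000 ≈ 279.73 kW (5 s.f.)

279.73 kW


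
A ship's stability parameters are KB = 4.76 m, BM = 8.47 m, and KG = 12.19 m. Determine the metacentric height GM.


Formula: GM = KB + BM - KG
Step 1 — KM = KB + BM = 4.76 + 8.47 = 13.23 m
Step 2 — GM = KM - KG = 13.23 - 12.19 = 1.04 m

1.04 m


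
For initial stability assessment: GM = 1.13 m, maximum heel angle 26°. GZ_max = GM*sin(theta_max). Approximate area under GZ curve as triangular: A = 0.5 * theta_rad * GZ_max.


Formula: GZ_max = GM * sin(theta); Area = 0.5 * theta_rad * GZ_max
Step 1 — GZ_max = 1.13 * sin(26°) = 1.13 * 0.438371 = 0.495359 m
Step 2 — theta_rad = 26 * pi/180 = 0.453786 rad
Step 3 — Area = 0.5 * 0.453786 * 0.495359 ≈ 0.11239 m·rad (5 s.f.)

0.11239 m·rad


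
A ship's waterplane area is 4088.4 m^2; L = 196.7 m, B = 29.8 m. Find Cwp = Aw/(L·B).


Formula: Cwp = Aw / (L * B)
Step 1 — L * B = 196.7 * 29.8 = 5861.66 m^2
Step 2 — Cwp = 4088.4 / 5861.66 ≈ 0.69748 (5 s.f.)

0.69748


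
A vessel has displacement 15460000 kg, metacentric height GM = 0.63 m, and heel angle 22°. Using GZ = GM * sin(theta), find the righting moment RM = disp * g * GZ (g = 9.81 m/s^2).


Formula: GZ = GM * sin(theta); RM = disp * g * GZ
Step 1 — GZ = 0.63 * sin(22°) = 0.63 * 0.374607 = 0.236002 m
Step 2 — RM = 15460000 * 9.81 * 0.236002 ≈ 35793000 N·m (5 s.f.)

35793000 N·m


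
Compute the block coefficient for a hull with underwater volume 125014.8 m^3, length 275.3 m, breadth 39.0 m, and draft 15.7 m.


Formula: Cb = V / (L * B * T)
Step 1 — L * B * T = 275.3 * 39.0 * 15.7 = 168566.19 m^3
Step 2 — Cb = 125014.8 / 168566.19 ≈ 0.74164 (5 s.f.)

0.74164


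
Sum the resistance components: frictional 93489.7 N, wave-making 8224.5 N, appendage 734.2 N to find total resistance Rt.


Formula: Rt = Rf + Rw + Ra
Substituting: Rt = 93489.7 + 8224.5 + 734.2
Result: Rt = 102448.4 N

102448.4 N


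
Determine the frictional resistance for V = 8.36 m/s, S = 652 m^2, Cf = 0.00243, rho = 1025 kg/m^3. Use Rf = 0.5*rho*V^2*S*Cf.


Formula: Rf = 0.5 * rho * V^2 * S * Cf
Step 1 — V^2 = 8.36^2 = 69.8896
Step 2 — 0.5 * rho * V^2 = 0.5 * 1025 * 69.8896 = 35818.42
Step 3 — Rf = 35818.42 * 652 * 0.00243 ≈ 56749 N (5 s.f.)

56749 N


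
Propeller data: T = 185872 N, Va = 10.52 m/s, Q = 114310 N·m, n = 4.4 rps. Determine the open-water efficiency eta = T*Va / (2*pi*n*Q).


Formula: eta = T * Va / (2 * pi * n * Q)
Step 1 — numerator = T * Va = 185872 * 10.52 = 1955373.44
Step 2 — 2 * pi * n = 2 * pi * 4.4 = 27.646015
Step 3 — denominator = 27.646015 * 114310 = 3160215.97
Step 4 — eta = 1955373.44 / 3160215.97 ≈ 0.61875 (5 s.f.)

0.61875


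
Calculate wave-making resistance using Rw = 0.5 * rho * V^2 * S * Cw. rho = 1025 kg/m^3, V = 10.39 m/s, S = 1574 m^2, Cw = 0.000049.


Formula: Rw = 0.5 * rho * V^2 * S * Cw
Step 1 — V^2 = 10.39^2 = 107.9521
Step 2 — 0.5 * rho * V^2 = 0.5 * 1025 * 107.9521 = 55325.45125
Step 3 — Rw = 55325.45125 * 1574 * 0.000049 ≈ 4267.0 N (5 s.f.)

4267.0 N


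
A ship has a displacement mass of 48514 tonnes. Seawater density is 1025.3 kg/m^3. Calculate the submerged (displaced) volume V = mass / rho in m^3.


Formula: V = mass / rho
Step 1 — convert tonnes to kg: 48514 t * 1000 = 48514000 kg
Step 2 — V = 48514000 / 1025.3 ≈ 47317 m^3 (5 s.f.)

47317 m^3


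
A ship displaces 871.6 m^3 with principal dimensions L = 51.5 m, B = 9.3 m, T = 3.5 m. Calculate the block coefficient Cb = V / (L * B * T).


Formula: Cb = V / (L * B * T)
Step 1 — L * B * T = 51.5 * 9.3 * 3.5 = 1676.325 m^3
Step 2 — Cb = 871.6 / 1676.325 ≈ 0.51995 (5 s.f.)

0.51995


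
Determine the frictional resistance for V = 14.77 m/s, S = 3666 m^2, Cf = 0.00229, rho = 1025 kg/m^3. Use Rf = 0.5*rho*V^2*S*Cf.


Formula: Rf = 0.5 * rho * V^2 * S * Cf
Step 1 — V^2 = 14.77^2 = 218.1529
Step 2 — 0.5 * rho * V^2 = 0.5 * 1025 * 218.1529 = 111803.36125
Step 3 — Rf = 111803.36125 * 3666 * 0.00229 ≈ 938600 N (5 s.f.)

938600 N


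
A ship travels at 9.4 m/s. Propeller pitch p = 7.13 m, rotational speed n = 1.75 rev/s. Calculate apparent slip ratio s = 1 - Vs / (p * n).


Formula: s = 1 - Vs / (p * n)
Step 1 — p * n = 7.13 * 1.75 = 12.4775
Step 2 — Vs / (p*n) = 9.4 / 12.4775 = 0.753356 (6 d.p.)
Step 3 — s = 1 - 0.753356 = 0.246644

0.246644


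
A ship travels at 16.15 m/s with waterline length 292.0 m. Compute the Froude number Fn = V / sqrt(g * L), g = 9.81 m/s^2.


Formula: Fn = V / sqrt(g * L)
Step 1 — g * L = 9.81 * 292.0 = 2864.52
Step 2 — sqrt(g * L) = sqrt(2864.52) = 53.521211
Step 3 — Fn = 16.15 / 53.521211 ≈ 0.30175 (5 s.f.)

0.30175


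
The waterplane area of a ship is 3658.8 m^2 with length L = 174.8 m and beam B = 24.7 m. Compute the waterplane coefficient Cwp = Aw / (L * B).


Formula: Cwp = Aw / (L * B)
Step 1 — L * B = 174.8 * 24.7 = 4317.56 m^2
Step 2 — Cwp = 3658.8 / 4317.56 ≈ 0.84742 (5 s.f.)

0.84742


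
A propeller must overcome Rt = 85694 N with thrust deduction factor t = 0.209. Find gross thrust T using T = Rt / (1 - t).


Formula: T = Rt / (1 - t)
Step 1 — (1 - t) = 1 - 0.209 = 0.791
Step 2 — T = 85694 / 0.791 ≈ 108340 N (5 s.f.)

108340 N


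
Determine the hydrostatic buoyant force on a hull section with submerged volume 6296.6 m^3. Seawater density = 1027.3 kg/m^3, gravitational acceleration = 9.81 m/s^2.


Formula: Fb = rho * g * V
Substituting: Fb = 1027.3 * 9.81 * 6296.6
Intermediate: 1027.3 * 9.81 = 10077.813
Result: Fb = 10077.813 * 6296.6 ≈ 63456000 N (5 s.f.)

63456000 N


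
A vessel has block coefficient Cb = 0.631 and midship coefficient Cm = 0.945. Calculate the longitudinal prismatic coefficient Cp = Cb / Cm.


Formula: Cp = Cb / Cm
Substituting: Cp = 0.631 / 0.945
Result: Cp ≈ 0.66772 (5 s.f.)

0.66772


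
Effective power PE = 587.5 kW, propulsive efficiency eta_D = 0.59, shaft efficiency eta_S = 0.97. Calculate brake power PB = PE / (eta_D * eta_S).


Formula: PB = PE / (eta_D * eta_S)
Step 1 — combined efficiency = eta_D * eta_S = 0.59 * 0.97 = 0.5723
Step 2 — PB = 587.5 / 0.5723 ≈ 1026.6 kW (5 s.f.)

1026.6 kW


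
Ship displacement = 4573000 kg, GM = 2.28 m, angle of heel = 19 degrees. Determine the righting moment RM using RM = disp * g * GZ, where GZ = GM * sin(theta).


Formula: GZ = GM * sin(theta); RM = disp * g * GZ
Step 1 — GZ = 2.28 * sin(19°) = 2.28 * 0.325568 = 0.742295 m
Step 2 — RM = 4573000 * 9.81 * 0.742295 ≈ 33300000 N·m (5 s.f.)

33300000 N·m


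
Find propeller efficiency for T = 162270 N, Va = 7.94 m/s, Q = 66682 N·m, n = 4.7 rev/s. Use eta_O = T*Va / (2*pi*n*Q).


Formula: eta = T * Va / (2 * pi * n * Q)
Step 1 — numerator = T * Va = 162270 * 7.94 = 1288423.8
Step 2 — 2 * pi * n = 2 * pi * 4.7 = 29.530971
Step 3 — denominator = 29.530971 * 66682 = 1969184.21
Step 4 — eta = 1288423.8 / 1969184.21 ≈ 0.65429 (5 s.f.)

0.65429


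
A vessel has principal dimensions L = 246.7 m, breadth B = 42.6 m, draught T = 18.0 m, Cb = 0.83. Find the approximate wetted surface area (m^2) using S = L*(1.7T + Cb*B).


Formula: S = 1.7*L*T + V/T with V = Cb*L*B*T, i.e. S = L * (1.7*T + Cb*B)
Step 1 — 1.7*T = 1.7 * 18.0 = 30.6 m
Step 2 — Cb*B = 0.83 * 42.6 = 35.358 m
Step 3 — 1.7*T + Cb*B = 30.6 + 35.358 = 65.958 m
Step 4 — S = 246.7 * 65.958 ≈ 16272 m^2 (5 s.f.)

16272 m^2


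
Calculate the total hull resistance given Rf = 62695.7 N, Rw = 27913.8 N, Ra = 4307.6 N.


Formula: Rt = Rf + Rw + Ra
Substituting: Rt = 62695.7 + 27913.8 + 4307.6
Result: Rt = 94917.1 N

94917.1 N


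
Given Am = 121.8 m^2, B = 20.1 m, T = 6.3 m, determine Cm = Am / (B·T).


Formula: Cm = Am / (B * T)
Step 1 — B * T = 20.1 * 6.3 = 126.63 m^2
Step 2 — Cm = 121.8 / 126.63 ≈ 0.96186 (5 s.f.)

0.96186


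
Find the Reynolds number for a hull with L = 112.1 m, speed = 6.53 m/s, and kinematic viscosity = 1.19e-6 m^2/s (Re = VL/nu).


Formula: Re = V * L / nu
Step 1 — V * L = 6.53 * 112.1 = 732.013 m^2/s
Step 2 — Re = 732.013 / 1.19e-6 = 6.15e+08

6.15e+08


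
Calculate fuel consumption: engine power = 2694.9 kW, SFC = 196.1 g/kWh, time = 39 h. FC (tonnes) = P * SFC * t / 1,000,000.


Formula: FC (tonnes) = P * SFC * t / 1,000,000
Step 1 — P * SFC * t = 2694.9 * 196.1 * 39 = 20610325.71 g
Step 2 — FC (tonnes) = 20610325.71 / 1,000,000 ≈ 20.610 tonnes (5 s.f.)

20.610 tonnes


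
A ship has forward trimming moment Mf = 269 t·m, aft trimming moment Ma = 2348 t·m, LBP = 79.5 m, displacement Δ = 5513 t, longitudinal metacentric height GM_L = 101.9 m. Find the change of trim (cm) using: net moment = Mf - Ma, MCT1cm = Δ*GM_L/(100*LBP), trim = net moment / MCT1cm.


Formula: net trimming moment = Mf - Ma; MCT1cm = Δ*GM_L/(100*LBP); trim = net moment / MCT1cm
Step 1 — net trimming moment = 269 - 2348 = -2079 t·m
Step 2 — MCT1cm = 5513 * 101.9 / (100 * 79.5) = 70.6635 t·m/cm
Step 3 — trim = -2079 / 70.6635 ≈ -29.421 cm (5 s.f.)

-29.421 cm


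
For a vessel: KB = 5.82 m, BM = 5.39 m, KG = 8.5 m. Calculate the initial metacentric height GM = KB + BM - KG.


Formula: GM = KB + BM - KG
Step 1 — KM = KB + BM = 5.82 + 5.39 = 11.21 m
Step 2 — GM = KM - KG = 11.21 - 8.5 = 2.71 m

2.71 m


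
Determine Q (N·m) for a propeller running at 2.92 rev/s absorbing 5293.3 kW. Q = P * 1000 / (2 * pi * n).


Formula: Q = P_W / (2 * pi * n)
Step 1 — P_W = 5293.3 kW * 1000 = 5293300.0 W
Step 2 — 2 * pi * n = 2 * pi * 2.92 = 18.346901
Step 3 — Q = 5293300.0 / 18.346901 ≈ 288510 N·m (5 s.f.)

288510 N·m


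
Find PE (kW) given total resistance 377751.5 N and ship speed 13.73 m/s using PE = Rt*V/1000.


Formula: PE = Rt * V / 1000 (kW)
Step 1 — PE (W) = 377751.5 * 13.73 = 5186528.095 W
Step 2 — PE (kW) = 5186528.095 / 1000 ≈ 5186.5 kW (5 s.f.)

5186.5 kW


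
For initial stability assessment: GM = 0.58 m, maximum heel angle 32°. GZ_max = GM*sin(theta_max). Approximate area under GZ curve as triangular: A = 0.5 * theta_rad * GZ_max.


Formula: GZ_max = GM * sin(theta); Area = 0.5 * theta_rad * GZ_max
Step 1 — GZ_max = 0.58 * sin(32°) = 0.58 * 0.529919 = 0.307353 m
Step 2 — theta_rad = 32 * pi/180 = 0.558505 rad
Step 3 — Area = 0.5 * 0.558505 * 0.307353 ≈ 0.085829 m·rad (5 s.f.)

0.085829 m·rad


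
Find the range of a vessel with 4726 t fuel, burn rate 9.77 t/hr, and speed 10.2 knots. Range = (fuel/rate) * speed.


Formula: endurance = fuel / rate; range = endurance * speed
Step 1 — endurance = 4726 / 9.77 = 483.7257 hours
Step 2 — range = 483.7257 * 10.2 ≈ 4934.0 nautical miles (5 s.f.)

4934.0 NM


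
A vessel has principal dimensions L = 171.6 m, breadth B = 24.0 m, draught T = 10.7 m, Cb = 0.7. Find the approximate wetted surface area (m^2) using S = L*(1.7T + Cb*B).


Formula: S = 1.7*L*T + V/T with V = Cb*L*B*T, i.e. S = L * (1.7*T + Cb*B)
Step 1 — 1.7*T = 1.7 * 10.7 = 18.19 m
Step 2 — Cb*B = 0.7 * 24.0 = 16.8 m
Step 3 — 1.7*T + Cb*B = 18.19 + 16.8 = 34.99 m
Step 4 — S = 171.6 * 34.99 ≈ 6004.3 m^2 (5 s.f.)

6004.3 m^2


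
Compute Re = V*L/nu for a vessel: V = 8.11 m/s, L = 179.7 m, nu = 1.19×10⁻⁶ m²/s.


Formula: Re = V * L / nu
Step 1 — V * L = 8.11 * 179.7 = 1457.367 m^2/s
Step 2 — Re = 1457.367 / 1.19e-6 = 1.22e+09

1.22e+09


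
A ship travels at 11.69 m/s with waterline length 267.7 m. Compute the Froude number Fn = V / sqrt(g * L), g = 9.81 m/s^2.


Formula: Fn = V / sqrt(g * L)
Step 1 — g * L = 9.81 * 267.7 = 2626.137
Step 2 — sqrt(g * L) = sqrt(2626.137) = 51.245849
Step 3 — Fn = 11.69 / 51.245849 ≈ 0.22812 (5 s.f.)

0.22812


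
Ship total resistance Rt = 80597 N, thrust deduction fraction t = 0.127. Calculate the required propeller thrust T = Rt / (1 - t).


Formula: T = Rt / (1 - t)
Step 1 — (1 - t) = 1 - 0.127 = 0.873
Step 2 — T = 80597 / 0.873 ≈ 92322 N (5 s.f.)

92322 N


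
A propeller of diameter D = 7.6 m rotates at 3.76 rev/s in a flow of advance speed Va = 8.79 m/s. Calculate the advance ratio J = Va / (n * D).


Formula: J = Va / (n * D)
Step 1 — n * D = 3.76 * 7.6 = 28.576
Step 2 — J = 8.79 / 28.576 ≈ 0.30760 (5 s.f.)

0.30760


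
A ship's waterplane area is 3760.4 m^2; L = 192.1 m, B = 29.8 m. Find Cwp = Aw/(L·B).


Formula: Cwp = Aw / (L * B)
Step 1 — L * B = 192.1 * 29.8 = 5724.58 m^2
Step 2 — Cwp = 3760.4 / 5724.58 ≈ 0.65689 (5 s.f.)

0.65689


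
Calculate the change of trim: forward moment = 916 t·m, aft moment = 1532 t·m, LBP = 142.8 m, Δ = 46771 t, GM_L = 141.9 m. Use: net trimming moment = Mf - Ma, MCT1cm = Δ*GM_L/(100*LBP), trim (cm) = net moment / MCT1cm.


Formula: net trimming moment = Mf - Ma; MCT1cm = Δ*GM_L/(100*LBP); trim = net moment / MCT1cm
Step 1 — net trimming moment = 916 - 1532 = -616 t·m
Step 2 — MCT1cm = 46771 * 141.9 / (100 * 142.8) = 464.7622 t·m/cm
Step 3 — trim = -616 / 464.7622 ≈ -1.3254 cm (5 s.f.)

-1.3254 cm


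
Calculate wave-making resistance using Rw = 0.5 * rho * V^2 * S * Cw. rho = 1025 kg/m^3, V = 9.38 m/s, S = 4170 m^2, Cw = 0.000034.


Formula: Rw = 0.5 * rho * V^2 * S * Cw
Step 1 — V^2 = 9.38^2 = 87.9844
Step 2 — 0.5 * rho * V^2 = 0.5 * 1025 * 87.9844 = 45092.005
Step 3 — Rw = 45092.005 * 4170 * 0.000034 ≈ 6393.1 N (5 s.f.)

6393.1 N


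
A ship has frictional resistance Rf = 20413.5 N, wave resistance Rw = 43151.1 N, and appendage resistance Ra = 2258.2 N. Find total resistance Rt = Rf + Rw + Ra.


Formula: Rt = Rf + Rw + Ra
Substituting: Rt = 20413.5 + 43151.1 + 2258.2
Result: Rt = 65822.8 N

65822.8 N


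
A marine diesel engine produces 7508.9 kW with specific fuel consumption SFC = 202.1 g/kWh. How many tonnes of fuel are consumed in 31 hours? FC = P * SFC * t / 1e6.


Formula: FC (tonnes) = P * SFC * t / 1,000,000
Step 1 — P * SFC * t = 7508.9 * 202.1 * 31 = 47044009.39 g
Step 2 — FC (tonnes) = 47044009.39 / 1,000,000 ≈ 47.044 tonnes (5 s.f.)

47.044 tonnes


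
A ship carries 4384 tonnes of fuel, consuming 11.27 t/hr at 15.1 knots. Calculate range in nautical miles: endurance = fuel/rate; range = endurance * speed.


Formula: endurance = fuel / rate; range = endurance * speed
Step 1 — endurance = 4384 / 11.27 = 388.9973 hours
Step 2 — range = 388.9973 * 15.1 ≈ 5873.9 nautical miles (5 s.f.)

5873.9 NM


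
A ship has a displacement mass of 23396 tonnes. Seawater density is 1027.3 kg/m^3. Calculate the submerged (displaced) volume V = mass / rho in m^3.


Formula: V = mass / rho
Step 1 — convert tonnes to kg: 23396 t * 1000 = 23396000 kg
Step 2 — V = 23396000 / 1027.3 ≈ 22774 m^3 (5 s.f.)

22774 m^3


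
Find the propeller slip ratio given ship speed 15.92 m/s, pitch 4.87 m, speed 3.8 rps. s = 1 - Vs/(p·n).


Formula: s = 1 - Vs / (p * n)
Step 1 — p * n = 4.87 * 3.8 = 18.506
Step 2 — Vs / (p*n) = 15.92 / 18.506 = 0.860262 (6 d.p.)
Step 3 — s = 1 - 0.860262 = 0.139738

0.139738


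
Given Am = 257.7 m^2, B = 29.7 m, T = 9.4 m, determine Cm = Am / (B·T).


Formula: Cm = Am / (B * T)
Step 1 — B * T = 29.7 * 9.4 = 279.18 m^2
Step 2 — Cm = 257.7 / 279.18 ≈ 0.92306 (5 s.f.)

0.92306


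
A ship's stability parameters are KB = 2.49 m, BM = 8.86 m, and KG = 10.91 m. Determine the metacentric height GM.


Formula: GM = KB + BM - KG
Step 1 — KM = KB + BM = 2.49 + 8.86 = 11.35 m
Step 2 — GM = KM - KG = 11.35 - 10.91 = 0.44 m

0.44 m


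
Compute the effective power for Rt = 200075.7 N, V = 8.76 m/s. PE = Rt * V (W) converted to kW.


Formula: PE = Rt * V / 1000 (kW)
Step 1 — PE (W) = 200075.7 * 8.76 = 1752663.132 W
Step 2 — PE (kW) = 1752663.132 / 1000 ≈ 1752.7 kW (5 s.f.)

1752.7 kW


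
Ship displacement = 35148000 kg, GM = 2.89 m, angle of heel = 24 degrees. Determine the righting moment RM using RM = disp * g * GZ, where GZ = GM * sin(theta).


Formula: GZ = GM * sin(theta); RM = disp * g * GZ
Step 1 — GZ = 2.89 * sin(24°) = 2.89 * 0.406737 = 1.17547 m
Step 2 — RM = 35148000 * 9.81 * 1.17547 ≈ 405300000 N·m (5 s.f.)

405300000 N·m


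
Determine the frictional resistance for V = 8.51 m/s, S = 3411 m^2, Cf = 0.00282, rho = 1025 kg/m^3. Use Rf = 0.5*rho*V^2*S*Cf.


Formula: Rf = 0.5 * rho * V^2 * S * Cf
Step 1 — V^2 = 8.51^2 = 72.4201
Step 2 — 0.5 * rho * V^2 = 0.5 * 1025 * 72.4201 = 37115.30125
Step 3 — Rf = 37115.30125 * 3411 * 0.00282 ≈ 357010 N (5 s.f.)

357010 N


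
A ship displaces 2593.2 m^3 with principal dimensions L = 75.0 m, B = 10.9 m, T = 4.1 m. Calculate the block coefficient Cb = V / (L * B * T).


Formula: Cb = V / (L * B * T)
Step 1 — L * B * T = 75.0 * 10.9 * 4.1 = 3351.75 m^3
Step 2 — Cb = 2593.2 / 3351.75 ≈ 0.77369 (5 s.f.)

0.77369


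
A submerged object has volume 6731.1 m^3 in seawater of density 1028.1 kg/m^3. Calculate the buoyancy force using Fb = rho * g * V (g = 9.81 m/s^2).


Formula: Fb = rho * g * V
Substituting: Fb = 1028.1 * 9.81 * 6731.1
Intermediate: 1028.1 * 9.81 = 10085.661
Result: Fb = 10085.661 * 6731.1 ≈ 67888000 N (5 s.f.)

67888000 N


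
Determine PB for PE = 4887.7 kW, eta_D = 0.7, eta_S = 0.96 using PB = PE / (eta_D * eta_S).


Formula: PB = PE / (eta_D * eta_S)
Step 1 — combined efficiency = eta_D * eta_S = 0.7 * 0.96 = 0.672
Step 2 — PB = 4887.7 / 0.672 ≈ 7273.4 kW (5 s.f.)

7273.4 kW


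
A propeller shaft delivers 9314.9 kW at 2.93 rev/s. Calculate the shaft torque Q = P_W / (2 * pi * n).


Formula: Q = P_W / (2 * pi * n)
Step 1 — P_W = 9314.9 kW * 1000 = 9314900.0 W
Step 2 — 2 * pi * n = 2 * pi * 2.93 = 18.409733
Step 3 — Q = 9314900.0 / 18.409733 ≈ 505980 N·m (5 s.f.)

505980 N·m


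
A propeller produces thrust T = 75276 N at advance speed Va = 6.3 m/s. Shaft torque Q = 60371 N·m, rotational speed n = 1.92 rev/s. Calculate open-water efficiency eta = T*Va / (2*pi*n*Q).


Formula: eta = T * Va / (2 * pi * n * Q)
Step 1 — numerator = T * Va = 75276 * 6.3 = 474238.8
Step 2 — 2 * pi * n = 2 * pi * 1.92 = 12.063716
Step 3 — denominator = 12.063716 * 60371 = 728298.6
Step 4 — eta = 474238.8 / 728298.6 ≈ 0.65116 (5 s.f.)

0.65116


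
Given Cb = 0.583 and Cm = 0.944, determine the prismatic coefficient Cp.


Formula: Cp = Cb / Cm
Substituting: Cp = 0.583 / 0.944
Result: Cp ≈ 0.61758 (5 s.f.)

0.61758


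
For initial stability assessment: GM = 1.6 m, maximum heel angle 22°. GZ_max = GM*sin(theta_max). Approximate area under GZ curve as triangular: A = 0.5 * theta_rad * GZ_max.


Formula: GZ_max = GM * sin(theta); Area = 0.5 * theta_rad * GZ_max
Step 1 — GZ_max = 1.6 * sin(22°) = 1.6 * 0.374607 = 0.599371 m
Step 2 — theta_rad = 22 * pi/180 = 0.383972 rad
Step 3 — Area = 0.5 * 0.383972 * 0.599371 ≈ 0.11507 m·rad (5 s.f.)

0.11507 m·rad


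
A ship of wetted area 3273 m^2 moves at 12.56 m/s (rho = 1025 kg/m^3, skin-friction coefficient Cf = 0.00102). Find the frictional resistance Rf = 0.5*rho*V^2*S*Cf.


Formula: Rf = 0.5 * rho * V^2 * S * Cf
Step 1 — V^2 = 12.56^2 = 157.7536
Step 2 — 0.5 * rho * V^2 = 0.5 * 1025 * 157.7536 = 80848.72
Step 3 — Rf = 80848.72 * 3273 * 0.00102 ≈ 269910 N (5 s.f.)

269910 N
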